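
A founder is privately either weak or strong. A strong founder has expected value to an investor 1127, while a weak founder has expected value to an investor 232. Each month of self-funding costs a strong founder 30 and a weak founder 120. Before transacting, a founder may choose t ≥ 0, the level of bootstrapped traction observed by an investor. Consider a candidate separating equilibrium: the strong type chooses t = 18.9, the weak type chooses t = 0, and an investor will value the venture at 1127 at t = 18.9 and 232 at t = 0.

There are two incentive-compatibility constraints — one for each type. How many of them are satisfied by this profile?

2

Strong type: signal → 1127 − 30 × 18.9 = 560; deviate to 0 → 232. IC holds (560 ≥ 232).
Weak type: stay at 0 → 232; mimic → 1127 − 120 × 18.9 = -1141. IC holds (232 ≥ -1141).
2 of 2 constraints hold, so this is a separating equilibrium.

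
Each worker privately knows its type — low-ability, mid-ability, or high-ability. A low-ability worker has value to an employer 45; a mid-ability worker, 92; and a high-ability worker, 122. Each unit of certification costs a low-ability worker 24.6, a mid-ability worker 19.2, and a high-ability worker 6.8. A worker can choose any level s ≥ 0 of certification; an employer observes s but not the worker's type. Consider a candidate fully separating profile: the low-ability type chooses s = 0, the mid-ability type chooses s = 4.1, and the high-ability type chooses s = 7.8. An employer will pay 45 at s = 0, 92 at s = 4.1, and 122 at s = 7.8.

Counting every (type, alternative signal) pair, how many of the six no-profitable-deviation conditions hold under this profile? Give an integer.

5

Low-ability (own payoff 45): to s=4.1 gives 92 − 24.6×4.1 = -8.86 → no gain ✓; to s=7.8 gives 122 − 24.6×7.8 = -69.88 → no gain ✓.
Mid-ability (own payoff 92 − 19.2×4.1 = 13.28): to s=0 gives 45 → profitable ✗; to s=7.8 gives 122 − 19.2×7.8 = -27.76 → no gain ✓.
High-ability (own payoff 122 − 6.8×7.8 = 68.96): to s=0 gives 45 → no gain ✓; to s=4.1 gives 92 − 6.8×4.1 = 64.12 → no gain ✓.
5 of the 6 constraints hold; not an equilibrium.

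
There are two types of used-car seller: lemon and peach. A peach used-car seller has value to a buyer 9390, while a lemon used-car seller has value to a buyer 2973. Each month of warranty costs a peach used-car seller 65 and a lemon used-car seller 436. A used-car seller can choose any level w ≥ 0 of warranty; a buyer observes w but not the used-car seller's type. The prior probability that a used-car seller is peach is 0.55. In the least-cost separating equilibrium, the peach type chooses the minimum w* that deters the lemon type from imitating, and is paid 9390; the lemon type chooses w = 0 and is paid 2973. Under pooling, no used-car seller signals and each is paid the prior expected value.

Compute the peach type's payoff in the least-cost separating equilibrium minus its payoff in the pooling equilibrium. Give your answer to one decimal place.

1931.0

Least-cost separating signal: w* solves 2973 = 9390 − 436·w*, so w* = (9390 − 2973)/436 ≈ 14.7179.
Peach type's separating payoff: 9390 − 65 × w* = 9390 − 65 × (9390 − 2973)/436 = 9390 − 417105/436 ≈ 8433.337.
Pooling payoff: 0.55 × 9390 + 0.45 × 2973 = 6502.35.
Difference: 8433.337 − 6502.35 = 1930.987, i.e. 1931.0 to one decimal place.
The peach type prefers to separate.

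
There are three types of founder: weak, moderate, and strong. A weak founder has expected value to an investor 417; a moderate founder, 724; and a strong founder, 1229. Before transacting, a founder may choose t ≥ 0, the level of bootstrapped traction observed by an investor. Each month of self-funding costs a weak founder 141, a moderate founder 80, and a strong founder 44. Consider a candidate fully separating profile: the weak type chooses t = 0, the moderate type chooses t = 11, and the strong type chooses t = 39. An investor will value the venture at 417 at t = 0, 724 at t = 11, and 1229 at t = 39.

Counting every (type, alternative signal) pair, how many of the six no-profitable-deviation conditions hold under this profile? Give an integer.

3

Strong (own payoff 1229 − 44×39 = -487): to t=0 gives 417 → profitable ✗; to t=11 gives 724 − 44×11 = 240 → profitable ✗.
Moderate (own payoff 724 − 80×11 = -156): to t=0 gives 417 → profitable ✗; to t=39 gives 1229 − 80×39 = -1891 → no gain ✓.
Weak (own payoff 417): to t=11 gives 724 − 141×11 = -827 → no gain ✓; to t=39 gives 1229 − 141×39 = -4270 → no gain ✓.
3 of the 6 constraints hold; not an equilibrium.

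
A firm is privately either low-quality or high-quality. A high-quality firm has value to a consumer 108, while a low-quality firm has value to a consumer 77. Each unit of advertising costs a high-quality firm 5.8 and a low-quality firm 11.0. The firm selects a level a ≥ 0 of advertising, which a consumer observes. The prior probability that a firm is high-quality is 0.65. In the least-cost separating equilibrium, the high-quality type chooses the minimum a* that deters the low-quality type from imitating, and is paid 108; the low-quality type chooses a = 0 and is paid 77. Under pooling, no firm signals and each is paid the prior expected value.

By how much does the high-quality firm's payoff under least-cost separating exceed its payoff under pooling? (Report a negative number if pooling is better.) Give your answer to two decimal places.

-5.50

Least-cost separating signal: a* solves 77 = 108 − 11.0·a*, so a* = (108 − 77)/11.0 ≈ 2.8182.
High-quality type's separating payoff: 108 − 5.8 × a* = 108 − 5.8 × (108 − 77)/11.0 = 108 − 179.8/11.0 ≈ 91.6545.
Pooling payoff: 0.65 × 108 + 0.35 × 77 = 97.15.
Difference: 91.6545 − 97.15 = -5.4955, i.e. -5.50 to two decimal places.
The high-quality type would prefer the pooling outcome.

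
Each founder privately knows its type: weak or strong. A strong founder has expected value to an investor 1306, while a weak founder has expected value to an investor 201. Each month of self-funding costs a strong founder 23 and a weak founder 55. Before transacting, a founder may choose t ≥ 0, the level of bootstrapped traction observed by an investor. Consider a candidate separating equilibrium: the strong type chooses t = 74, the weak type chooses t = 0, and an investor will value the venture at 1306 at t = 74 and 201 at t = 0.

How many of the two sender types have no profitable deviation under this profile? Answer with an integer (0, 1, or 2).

1

Weak type: stay at 0 → 201; mimic → 1306 − 55 × 74 = -2764. IC holds (201 ≥ -2764).
Strong type: signal → 1306 − 23 × 74 = -396; deviate to 0 → 201. IC fails (-396 < 201).
1 of 2 constraints hold, so this profile is not an equilibrium.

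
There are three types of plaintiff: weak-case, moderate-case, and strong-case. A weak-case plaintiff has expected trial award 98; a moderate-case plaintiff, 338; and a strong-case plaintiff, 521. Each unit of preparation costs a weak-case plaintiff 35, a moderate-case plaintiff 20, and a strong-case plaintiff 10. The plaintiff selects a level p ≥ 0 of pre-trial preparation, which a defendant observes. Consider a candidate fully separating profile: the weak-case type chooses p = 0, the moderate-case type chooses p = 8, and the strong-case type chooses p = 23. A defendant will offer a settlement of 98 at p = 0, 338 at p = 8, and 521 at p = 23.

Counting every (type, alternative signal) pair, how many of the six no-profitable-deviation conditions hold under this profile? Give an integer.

6

Weak-case (own payoff 98): to p=8 gives 338 − 35×8 = 58 → no gain ✓; to p=23 gives 521 − 35×23 = -284 → no gain ✓.
Strong-case (own payoff 521 − 10×23 = 291): to p=0 gives 98 → no gain ✓; to p=8 gives 338 − 10×8 = 258 → no gain ✓.
Moderate-case (own payoff 338 − 20×8 = 178): to p=0 gives 98 → no gain ✓; to p=23 gives 521 − 20×23 = 61 → no gain ✓.
6 of the 6 constraints hold; this profile is a separating equilibrium.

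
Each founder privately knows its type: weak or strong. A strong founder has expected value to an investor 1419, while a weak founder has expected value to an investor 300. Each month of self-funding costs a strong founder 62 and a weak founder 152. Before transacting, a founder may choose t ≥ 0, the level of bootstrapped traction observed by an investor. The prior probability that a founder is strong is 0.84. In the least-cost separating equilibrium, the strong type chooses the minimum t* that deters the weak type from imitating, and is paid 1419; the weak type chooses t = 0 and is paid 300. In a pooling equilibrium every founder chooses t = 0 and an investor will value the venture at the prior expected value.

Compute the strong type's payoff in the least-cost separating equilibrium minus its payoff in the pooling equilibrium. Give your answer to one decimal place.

Least-cost separating signal: t* solves 300 = 1419 − 152·t*, so t* = (1419 − 300)/152 ≈ 7.3618.
Strong type's separating payoff: 1419 − 62 × t* = 1419 − 62 × (1419 − 300)/152 = 1419 − 69378/152 ≈ 962.566.
Pooling payoff: 0.84 × 1419 + 0.16 × 300 = 1239.96.
Difference: 962.566 − 1239.96 = -277.394, i.e. -277.4 to one decimal place.
The strong type would prefer the pooling outcome.

-277.4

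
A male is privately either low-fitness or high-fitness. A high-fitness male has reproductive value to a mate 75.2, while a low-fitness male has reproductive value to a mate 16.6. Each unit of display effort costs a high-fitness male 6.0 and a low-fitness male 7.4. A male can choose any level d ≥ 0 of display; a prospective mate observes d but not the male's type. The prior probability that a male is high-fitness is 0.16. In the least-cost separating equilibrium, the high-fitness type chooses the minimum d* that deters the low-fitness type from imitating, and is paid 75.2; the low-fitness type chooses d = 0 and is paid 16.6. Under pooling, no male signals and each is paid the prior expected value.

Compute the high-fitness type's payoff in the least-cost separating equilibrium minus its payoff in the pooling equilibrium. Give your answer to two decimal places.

Least-cost separating signal: d* solves 16.6 = 75.2 − 7.4·d*, so d* = (75.2 − 16.6)/7.4 ≈ 7.9189.
High-fitness type's separating payoff: 75.2 − 6.0 × d* = 75.2 − 6.0 × (75.2 − 16.6)/7.4 = 75.2 − 351.6/7.4 ≈ 27.6865.
Pooling payoff: 0.16 × 75.2 + 0.84 × 16.6 = 25.976.
Difference: 27.6865 − 25.976 = 1.7105, i.e. 1.71 to two decimal places.
The high-fitness type prefers to separate.

1.71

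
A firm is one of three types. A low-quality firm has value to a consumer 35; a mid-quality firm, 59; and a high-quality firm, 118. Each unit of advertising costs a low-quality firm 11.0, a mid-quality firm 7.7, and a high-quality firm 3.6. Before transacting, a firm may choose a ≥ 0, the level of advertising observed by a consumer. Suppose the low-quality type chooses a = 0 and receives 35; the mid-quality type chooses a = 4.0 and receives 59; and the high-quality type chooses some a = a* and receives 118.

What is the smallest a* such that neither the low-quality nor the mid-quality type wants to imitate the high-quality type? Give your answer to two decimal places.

Low-quality type (on-path payoff 35) won't mimic when 35 ≥ 118 − 11.0·a*, i.e. a* ≥ 7.55.
Mid-quality type (on-path payoff 59 − 7.7×4.0 = 28.2) won't mimic when 28.2 ≥ 118 − 7.7·a*, i.e. a* ≥ 11.66.
Both must hold, so a* = max(7.55, 11.66) = 11.66. The mid-quality type's constraint binds.

11.66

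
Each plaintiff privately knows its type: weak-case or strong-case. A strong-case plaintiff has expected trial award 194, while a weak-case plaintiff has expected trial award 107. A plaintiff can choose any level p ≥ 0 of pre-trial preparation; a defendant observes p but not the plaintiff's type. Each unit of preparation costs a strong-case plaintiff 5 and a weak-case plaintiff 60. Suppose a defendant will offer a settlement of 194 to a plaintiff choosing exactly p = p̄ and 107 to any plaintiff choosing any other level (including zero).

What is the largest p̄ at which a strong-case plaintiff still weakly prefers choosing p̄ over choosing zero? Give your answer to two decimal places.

17.40

Choosing p̄ yields the strong-case type 194 − 5·p̄; choosing zero yields 107.
The strong-case type is indifferent at 194 − 5·p̄ = 107, i.e. p̄ = (194 − 107) / 5 = 17.40.
For any p̄ above 17.40 the strong-case type would rather pool at zero, so separation collapses.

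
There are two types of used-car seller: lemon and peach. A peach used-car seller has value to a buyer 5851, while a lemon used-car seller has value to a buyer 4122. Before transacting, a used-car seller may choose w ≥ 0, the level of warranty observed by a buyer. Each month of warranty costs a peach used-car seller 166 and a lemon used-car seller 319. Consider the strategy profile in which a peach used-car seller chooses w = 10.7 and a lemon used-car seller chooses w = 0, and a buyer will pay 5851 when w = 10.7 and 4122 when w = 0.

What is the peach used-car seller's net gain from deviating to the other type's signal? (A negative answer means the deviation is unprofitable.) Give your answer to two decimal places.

47.20

Playing w = 10.7 the peach used-car seller receives 5851 − 166 × 10.7 = 4074.8.
Deviating to w = 0 yields 4122 instead.
Gain from deviating: 4122 − 4074.8 = 47.20.
The gain is positive, so the peach type's incentive-compatibility constraint is violated — this profile is not a separating equilibrium.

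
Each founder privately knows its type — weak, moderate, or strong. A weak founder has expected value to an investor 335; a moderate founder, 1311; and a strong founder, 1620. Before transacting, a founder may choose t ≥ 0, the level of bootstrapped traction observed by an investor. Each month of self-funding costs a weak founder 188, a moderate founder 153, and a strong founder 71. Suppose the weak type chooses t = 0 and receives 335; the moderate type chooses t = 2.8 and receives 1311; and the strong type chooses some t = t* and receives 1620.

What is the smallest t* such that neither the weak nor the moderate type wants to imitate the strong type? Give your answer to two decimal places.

Moderate type (on-path payoff 1311 − 153×2.8 = 882.6) won't mimic when 882.6 ≥ 1620 − 153·t*, i.e. t* ≥ 4.82.
Weak type (on-path payoff 335) won't mimic when 335 ≥ 1620 − 188·t*, i.e. t* ≥ 6.84.
Both must hold, so t* = max(6.84, 4.82) = 6.84. The weak type's constraint binds.

6.84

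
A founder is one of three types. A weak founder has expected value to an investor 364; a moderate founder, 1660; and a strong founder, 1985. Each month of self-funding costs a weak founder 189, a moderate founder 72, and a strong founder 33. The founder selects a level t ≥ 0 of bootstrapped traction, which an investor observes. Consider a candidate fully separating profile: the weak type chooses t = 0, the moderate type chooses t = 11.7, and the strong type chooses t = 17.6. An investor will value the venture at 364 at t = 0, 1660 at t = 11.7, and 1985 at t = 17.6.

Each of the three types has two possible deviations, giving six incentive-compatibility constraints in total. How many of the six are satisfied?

Weak (own payoff 364): to t=11.7 gives 1660 − 189×11.7 = -551.3 → no gain ✓; to t=17.6 gives 1985 − 189×17.6 = -1341.4 → no gain ✓.
Strong (own payoff 1985 − 33×17.6 = 1404.2): to t=0 gives 364 → no gain ✓; to t=11.7 gives 1660 − 33×11.7 = 1273.9 → no gain ✓.
Moderate (own payoff 1660 − 72×11.7 = 817.6): to t=0 gives 364 → no gain ✓; to t=17.6 gives 1985 − 72×17.6 = 717.8 → no gain ✓.
6 of the 6 constraints hold; this profile is a separating equilibrium.

6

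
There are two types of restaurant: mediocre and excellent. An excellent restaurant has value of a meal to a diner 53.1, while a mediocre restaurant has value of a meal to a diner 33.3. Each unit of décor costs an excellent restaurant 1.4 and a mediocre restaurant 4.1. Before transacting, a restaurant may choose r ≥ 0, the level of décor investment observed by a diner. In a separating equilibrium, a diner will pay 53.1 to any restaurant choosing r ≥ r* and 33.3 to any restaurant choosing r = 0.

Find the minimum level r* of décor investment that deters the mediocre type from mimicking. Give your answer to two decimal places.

A mediocre restaurant choosing r = 0 receives 33.3.
Imitating at r* instead would pay 53.1 at cost 4.1·r*, netting 53.1 − 4.1·r*.
Indifference: 33.3 = 53.1 − 4.1·r*, so r* = (53.1 − 33.3) / 4.1 ≈ 4.83.
At r* the mediocre type's incentive constraint just binds; the excellent type strictly prefers r* since its per-unit cost is lower.

4.83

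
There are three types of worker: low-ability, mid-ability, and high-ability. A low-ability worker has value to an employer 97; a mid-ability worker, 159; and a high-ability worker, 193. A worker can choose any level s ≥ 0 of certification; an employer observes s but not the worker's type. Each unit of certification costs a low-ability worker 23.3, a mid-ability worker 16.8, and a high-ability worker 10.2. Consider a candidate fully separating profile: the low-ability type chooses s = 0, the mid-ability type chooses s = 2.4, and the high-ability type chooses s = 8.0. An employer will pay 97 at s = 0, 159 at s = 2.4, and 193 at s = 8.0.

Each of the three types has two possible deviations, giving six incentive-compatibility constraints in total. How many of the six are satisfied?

Low-ability (own payoff 97): to s=2.4 gives 159 − 23.3×2.4 = 103.08 → profitable ✗; to s=8.0 gives 193 − 23.3×8.0 = 6.6 → no gain ✓.
Mid-ability (own payoff 159 − 16.8×2.4 = 118.68): to s=0 gives 97 → no gain ✓; to s=8.0 gives 193 − 16.8×8.0 = 58.6 → no gain ✓.
High-ability (own payoff 193 − 10.2×8.0 = 111.4): to s=0 gives 97 → no gain ✓; to s=2.4 gives 159 − 10.2×2.4 = 134.52 → profitable ✗.
4 of the 6 constraints hold; not an equilibrium.

4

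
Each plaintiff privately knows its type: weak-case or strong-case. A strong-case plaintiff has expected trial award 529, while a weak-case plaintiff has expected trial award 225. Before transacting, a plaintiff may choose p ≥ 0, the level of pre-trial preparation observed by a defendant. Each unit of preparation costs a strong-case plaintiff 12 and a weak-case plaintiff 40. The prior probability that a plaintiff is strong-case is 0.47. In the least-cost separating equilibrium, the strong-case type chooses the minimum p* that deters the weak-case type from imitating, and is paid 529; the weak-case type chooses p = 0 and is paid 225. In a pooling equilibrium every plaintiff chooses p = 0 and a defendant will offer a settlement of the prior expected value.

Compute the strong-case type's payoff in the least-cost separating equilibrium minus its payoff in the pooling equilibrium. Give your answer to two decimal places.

Least-cost separating signal: p* solves 225 = 529 − 40·p*, so p* = (529 − 225)/40 = 7.6.
Strong-case type's separating payoff: 529 − 12 × p* = 529 − 12 × (529 − 225)/40 = 529 − 3648/40 = 437.8.
Pooling payoff: 0.47 × 529 + 0.53 × 225 = 367.88.
Difference: 437.8 − 367.88 = 69.92.
The strong-case type prefers to separate.

69.92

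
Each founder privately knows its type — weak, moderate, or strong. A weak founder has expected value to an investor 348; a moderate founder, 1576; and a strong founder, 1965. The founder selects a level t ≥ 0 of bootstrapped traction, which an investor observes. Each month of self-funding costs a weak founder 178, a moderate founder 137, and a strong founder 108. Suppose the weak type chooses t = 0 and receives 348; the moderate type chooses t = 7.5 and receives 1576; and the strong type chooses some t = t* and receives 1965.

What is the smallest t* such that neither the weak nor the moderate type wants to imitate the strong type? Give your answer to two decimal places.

Moderate type (on-path payoff 1576 − 137×7.5 = 548.5) won't mimic when 548.5 ≥ 1965 − 137·t*, i.e. t* ≥ 10.34.
Weak type (on-path payoff 348) won't mimic when 348 ≥ 1965 − 178·t*, i.e. t* ≥ 9.08.
Both must hold, so t* = max(9.08, 10.34) = 10.34. The moderate type's constraint binds.

10.34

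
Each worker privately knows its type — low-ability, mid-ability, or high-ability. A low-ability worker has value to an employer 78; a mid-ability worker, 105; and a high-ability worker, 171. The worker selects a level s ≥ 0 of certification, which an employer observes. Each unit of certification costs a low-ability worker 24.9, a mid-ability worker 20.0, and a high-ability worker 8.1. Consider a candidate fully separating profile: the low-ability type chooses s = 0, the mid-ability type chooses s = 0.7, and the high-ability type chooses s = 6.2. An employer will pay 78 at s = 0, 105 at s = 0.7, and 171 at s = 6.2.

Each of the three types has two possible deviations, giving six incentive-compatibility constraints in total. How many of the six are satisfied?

Mid-ability (own payoff 105 − 20.0×0.7 = 91): to s=0 gives 78 → no gain ✓; to s=6.2 gives 171 − 20.0×6.2 = 47 → no gain ✓.
Low-ability (own payoff 78): to s=0.7 gives 105 − 24.9×0.7 = 87.57 → profitable ✗; to s=6.2 gives 171 − 24.9×6.2 = 16.62 → no gain ✓.
High-ability (own payoff 171 − 8.1×6.2 = 120.78): to s=0 gives 78 → no gain ✓; to s=0.7 gives 105 − 8.1×0.7 = 99.33 → no gain ✓.
5 of the 6 constraints hold; not an equilibrium.

5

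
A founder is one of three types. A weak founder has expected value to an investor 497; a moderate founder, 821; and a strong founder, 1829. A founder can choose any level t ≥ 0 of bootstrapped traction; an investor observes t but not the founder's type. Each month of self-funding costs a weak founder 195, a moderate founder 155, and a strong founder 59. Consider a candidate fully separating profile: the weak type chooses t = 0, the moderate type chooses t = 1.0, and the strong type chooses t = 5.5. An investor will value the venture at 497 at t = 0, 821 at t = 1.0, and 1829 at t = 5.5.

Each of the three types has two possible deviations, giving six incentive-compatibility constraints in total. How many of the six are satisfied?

Moderate (own payoff 821 − 155×1.0 = 666): to t=0 gives 497 → no gain ✓; to t=5.5 gives 1829 − 155×5.5 = 976.5 → profitable ✗.
Weak (own payoff 497): to t=1.0 gives 821 − 195×1.0 = 626 → profitable ✗; to t=5.5 gives 1829 − 195×5.5 = 756.5 → profitable ✗.
Strong (own payoff 1829 − 59×5.5 = 1504.5): to t=0 gives 497 → no gain ✓; to t=1.0 gives 821 − 59×1.0 = 762 → no gain ✓.
3 of the 6 constraints hold; not an equilibrium.

3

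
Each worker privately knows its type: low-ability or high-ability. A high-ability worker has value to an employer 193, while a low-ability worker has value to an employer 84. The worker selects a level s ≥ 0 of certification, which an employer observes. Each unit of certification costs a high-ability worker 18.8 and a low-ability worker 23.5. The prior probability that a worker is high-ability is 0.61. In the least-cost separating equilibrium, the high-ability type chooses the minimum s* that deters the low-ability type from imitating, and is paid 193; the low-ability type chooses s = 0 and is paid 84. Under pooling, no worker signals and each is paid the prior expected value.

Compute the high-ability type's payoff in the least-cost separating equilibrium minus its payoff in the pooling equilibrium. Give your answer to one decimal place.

Least-cost separating signal: s* solves 84 = 193 − 23.5·s*, so s* = (193 − 84)/23.5 ≈ 4.6383.
High-ability type's separating payoff: 193 − 18.8 × s* = 193 − 18.8 × (193 − 84)/23.5 = 193 − 2049.2/23.5 = 105.8.
Pooling payoff: 0.61 × 193 + 0.39 × 84 = 150.49.
Difference: 105.8 − 150.49 = -44.69, i.e. -44.7 to one decimal place.
The high-ability type would prefer the pooling outcome.

-44.7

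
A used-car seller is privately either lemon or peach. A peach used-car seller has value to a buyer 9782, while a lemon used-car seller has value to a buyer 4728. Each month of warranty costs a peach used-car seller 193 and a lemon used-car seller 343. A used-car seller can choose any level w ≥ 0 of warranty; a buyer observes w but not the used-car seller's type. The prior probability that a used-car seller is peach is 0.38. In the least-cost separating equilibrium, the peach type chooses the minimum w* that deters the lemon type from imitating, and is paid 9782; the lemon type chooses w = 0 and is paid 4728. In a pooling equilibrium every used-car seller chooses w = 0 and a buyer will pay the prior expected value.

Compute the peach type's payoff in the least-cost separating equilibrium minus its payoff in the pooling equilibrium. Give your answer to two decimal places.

289.68

Least-cost separating signal: w* solves 4728 = 9782 − 343·w*, so w* = (9782 − 4728)/343 ≈ 14.7347.
Peach type's separating payoff: 9782 − 193 × w* = 9782 − 193 × (9782 − 4728)/343 = 9782 − 975422/343 ≈ 6938.2041.
Pooling payoff: 0.38 × 9782 + 0.62 × 4728 = 6648.52.
Difference: 6938.2041 − 6648.52 = 289.6841, i.e. 289.68 to two decimal places.
The peach type prefers to separate.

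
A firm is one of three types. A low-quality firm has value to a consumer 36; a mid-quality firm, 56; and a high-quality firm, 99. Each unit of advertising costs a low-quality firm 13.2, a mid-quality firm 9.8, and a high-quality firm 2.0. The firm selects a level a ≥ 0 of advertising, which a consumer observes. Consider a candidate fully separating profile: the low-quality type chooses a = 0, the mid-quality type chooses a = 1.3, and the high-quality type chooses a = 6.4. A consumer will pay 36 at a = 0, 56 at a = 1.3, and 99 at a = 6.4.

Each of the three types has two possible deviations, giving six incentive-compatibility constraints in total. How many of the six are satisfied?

High-quality (own payoff 99 − 2.0×6.4 = 86.2): to a=0 gives 36 → no gain ✓; to a=1.3 gives 56 − 2.0×1.3 = 53.4 → no gain ✓.
Low-quality (own payoff 36): to a=1.3 gives 56 − 13.2×1.3 = 38.84 → profitable ✗; to a=6.4 gives 99 − 13.2×6.4 = 14.52 → no gain ✓.
Mid-quality (own payoff 56 − 9.8×1.3 = 43.26): to a=0 gives 36 → no gain ✓; to a=6.4 gives 99 − 9.8×6.4 = 36.28 → no gain ✓.
5 of the 6 constraints hold; not an equilibrium.

5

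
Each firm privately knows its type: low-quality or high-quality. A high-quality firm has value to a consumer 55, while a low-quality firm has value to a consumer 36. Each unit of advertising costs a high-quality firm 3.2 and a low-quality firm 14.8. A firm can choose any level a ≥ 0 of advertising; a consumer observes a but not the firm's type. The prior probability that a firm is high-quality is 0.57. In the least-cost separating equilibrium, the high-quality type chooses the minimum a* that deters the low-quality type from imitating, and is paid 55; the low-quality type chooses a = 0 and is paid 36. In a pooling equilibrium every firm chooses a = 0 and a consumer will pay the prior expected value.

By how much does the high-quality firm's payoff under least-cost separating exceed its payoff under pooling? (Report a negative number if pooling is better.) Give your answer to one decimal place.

4.1

Least-cost separating signal: a* solves 36 = 55 − 14.8·a*, so a* = (55 − 36)/14.8 ≈ 1.2838.
High-quality type's separating payoff: 55 − 3.2 × a* = 55 − 3.2 × (55 − 36)/14.8 = 55 − 60.8/14.8 ≈ 50.892.
Pooling payoff: 0.57 × 55 + 0.43 × 36 = 46.83.
Difference: 50.892 − 46.83 = 4.062, i.e. 4.1 to one decimal place.
The high-quality type prefers to separate.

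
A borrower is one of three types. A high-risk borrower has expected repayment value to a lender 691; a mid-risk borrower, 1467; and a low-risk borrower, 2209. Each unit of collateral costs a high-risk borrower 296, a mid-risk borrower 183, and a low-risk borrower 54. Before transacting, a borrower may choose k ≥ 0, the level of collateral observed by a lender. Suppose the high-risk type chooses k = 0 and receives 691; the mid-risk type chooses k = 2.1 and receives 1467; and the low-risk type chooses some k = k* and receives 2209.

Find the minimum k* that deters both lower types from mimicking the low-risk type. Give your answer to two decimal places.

High-risk type (on-path payoff 691) won't mimic when 691 ≥ 2209 − 296·k*, i.e. k* ≥ 5.13.
Mid-risk type (on-path payoff 1467 − 183×2.1 = 1082.7) won't mimic when 1082.7 ≥ 2209 − 183·k*, i.e. k* ≥ 6.15.
Both must hold, so k* = max(5.13, 6.15) = 6.15. The mid-risk type's constraint binds.

6.15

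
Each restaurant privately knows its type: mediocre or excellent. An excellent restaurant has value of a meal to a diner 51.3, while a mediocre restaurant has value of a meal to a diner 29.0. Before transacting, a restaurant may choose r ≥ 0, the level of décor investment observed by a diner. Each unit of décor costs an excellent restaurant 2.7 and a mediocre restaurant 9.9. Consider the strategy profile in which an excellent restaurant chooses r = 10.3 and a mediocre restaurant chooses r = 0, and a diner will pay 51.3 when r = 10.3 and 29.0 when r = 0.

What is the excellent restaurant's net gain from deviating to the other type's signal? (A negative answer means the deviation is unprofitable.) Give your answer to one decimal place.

Playing r = 10.3 the excellent restaurant receives 51.3 − 2.7 × 10.3 = 23.49.
Deviating to r = 0 yields 29.0 instead.
Gain from deviating: 29.0 − 23.49 = 5.51, i.e. 5.5 to one decimal place.
The gain is positive, so the excellent type's incentive-compatibility constraint is violated — this profile is not a separating equilibrium.

5.5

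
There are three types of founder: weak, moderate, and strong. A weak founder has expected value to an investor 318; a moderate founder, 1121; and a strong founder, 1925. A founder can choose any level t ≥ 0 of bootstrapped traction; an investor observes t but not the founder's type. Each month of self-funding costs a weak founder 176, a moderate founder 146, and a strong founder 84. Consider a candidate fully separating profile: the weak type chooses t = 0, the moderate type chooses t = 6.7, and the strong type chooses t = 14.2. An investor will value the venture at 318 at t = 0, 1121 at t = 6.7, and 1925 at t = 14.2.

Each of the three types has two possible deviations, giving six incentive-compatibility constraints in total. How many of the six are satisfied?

Moderate (own payoff 1121 − 146×6.7 = 142.8): to t=0 gives 318 → profitable ✗; to t=14.2 gives 1925 − 146×14.2 = -148.2 → no gain ✓.
Strong (own payoff 1925 − 84×14.2 = 732.2): to t=0 gives 318 → no gain ✓; to t=6.7 gives 1121 − 84×6.7 = 558.2 → no gain ✓.
Weak (own payoff 318): to t=6.7 gives 1121 − 176×6.7 = -58.2 → no gain ✓; to t=14.2 gives 1925 − 176×14.2 = -574.2 → no gain ✓.
5 of the 6 constraints hold; not an equilibrium.

5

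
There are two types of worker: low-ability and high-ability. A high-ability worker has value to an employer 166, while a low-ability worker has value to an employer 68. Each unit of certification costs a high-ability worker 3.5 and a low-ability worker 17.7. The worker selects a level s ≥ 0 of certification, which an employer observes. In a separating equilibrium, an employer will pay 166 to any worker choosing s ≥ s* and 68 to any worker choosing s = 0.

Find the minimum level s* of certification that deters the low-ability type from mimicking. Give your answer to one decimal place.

5.5

A low-ability worker choosing s = 0 receives 68.
Imitating at s* instead would pay 166 at cost 17.7·s*, netting 166 − 17.7·s*.
Indifference: 68 = 166 − 17.7·s*, so s* = (166 − 68) / 17.7 ≈ 5.5.
This is the low-ability type's binding incentive-compatibility constraint; any s ≥ 5.5 sustains separation on that side.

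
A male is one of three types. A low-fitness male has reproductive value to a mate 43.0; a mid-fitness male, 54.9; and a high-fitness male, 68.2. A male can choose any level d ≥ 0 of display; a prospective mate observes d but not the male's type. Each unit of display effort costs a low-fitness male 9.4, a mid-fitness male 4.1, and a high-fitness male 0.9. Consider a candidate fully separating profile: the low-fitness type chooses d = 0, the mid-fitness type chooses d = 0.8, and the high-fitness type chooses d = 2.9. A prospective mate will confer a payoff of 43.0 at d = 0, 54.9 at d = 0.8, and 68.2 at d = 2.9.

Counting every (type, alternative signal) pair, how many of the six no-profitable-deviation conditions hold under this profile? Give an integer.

4

Mid-fitness (own payoff 54.9 − 4.1×0.8 = 51.62): to d=0 gives 43.0 → no gain ✓; to d=2.9 gives 68.2 − 4.1×2.9 = 56.31 → profitable ✗.
Low-fitness (own payoff 43.0): to d=0.8 gives 54.9 − 9.4×0.8 = 47.38 → profitable ✗; to d=2.9 gives 68.2 − 9.4×2.9 = 40.94 → no gain ✓.
High-fitness (own payoff 68.2 − 0.9×2.9 = 65.59): to d=0 gives 43.0 → no gain ✓; to d=0.8 gives 54.9 − 0.9×0.8 = 54.18 → no gain ✓.
4 of the 6 constraints hold; not an equilibrium.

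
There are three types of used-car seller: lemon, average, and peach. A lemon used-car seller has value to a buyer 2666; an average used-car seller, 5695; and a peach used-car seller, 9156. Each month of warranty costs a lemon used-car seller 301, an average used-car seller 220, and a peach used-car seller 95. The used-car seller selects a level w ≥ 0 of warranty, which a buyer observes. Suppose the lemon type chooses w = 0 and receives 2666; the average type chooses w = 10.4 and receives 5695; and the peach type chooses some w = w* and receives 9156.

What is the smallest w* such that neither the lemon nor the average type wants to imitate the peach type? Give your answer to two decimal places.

Average type (on-path payoff 5695 − 220×10.4 = 3407) won't mimic when 3407 ≥ 9156 − 220·w*, i.e. w* ≥ 26.13.
Lemon type (on-path payoff 2666) won't mimic when 2666 ≥ 9156 − 301·w*, i.e. w* ≥ 21.56.
Both must hold, so w* = max(21.56, 26.13) = 26.13. The average type's constraint binds.

26.13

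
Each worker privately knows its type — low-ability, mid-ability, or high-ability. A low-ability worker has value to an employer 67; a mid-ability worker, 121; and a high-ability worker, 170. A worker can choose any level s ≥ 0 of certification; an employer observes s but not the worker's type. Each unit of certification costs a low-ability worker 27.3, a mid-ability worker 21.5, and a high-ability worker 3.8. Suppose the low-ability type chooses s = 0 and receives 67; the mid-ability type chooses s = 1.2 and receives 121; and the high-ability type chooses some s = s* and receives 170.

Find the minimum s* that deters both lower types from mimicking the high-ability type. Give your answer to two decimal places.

3.77

Low-ability type (on-path payoff 67) won't mimic when 67 ≥ 170 − 27.3·s*, i.e. s* ≥ 3.77.
Mid-ability type (on-path payoff 121 − 21.5×1.2 = 95.2) won't mimic when 95.2 ≥ 170 − 21.5·s*, i.e. s* ≥ 3.48.
Both must hold, so s* = max(3.77, 3.48) = 3.77. The low-ability type's constraint binds.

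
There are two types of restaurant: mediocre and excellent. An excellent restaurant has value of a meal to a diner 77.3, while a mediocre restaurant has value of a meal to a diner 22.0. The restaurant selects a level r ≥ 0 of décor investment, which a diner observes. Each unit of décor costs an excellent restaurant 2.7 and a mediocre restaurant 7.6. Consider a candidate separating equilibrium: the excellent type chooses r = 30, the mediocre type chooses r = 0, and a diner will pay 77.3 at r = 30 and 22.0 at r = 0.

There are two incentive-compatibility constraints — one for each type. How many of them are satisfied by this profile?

1

Mediocre type: stay at 0 → 22.0; mimic → 77.3 − 7.6 × 30 = -150.7. IC holds (22.0 ≥ -150.7).
Excellent type: signal → 77.3 − 2.7 × 30 = -3.7; deviate to 0 → 22.0. IC fails (-3.7 < 22.0).
1 of 2 constraints hold, so this profile is not an equilibrium.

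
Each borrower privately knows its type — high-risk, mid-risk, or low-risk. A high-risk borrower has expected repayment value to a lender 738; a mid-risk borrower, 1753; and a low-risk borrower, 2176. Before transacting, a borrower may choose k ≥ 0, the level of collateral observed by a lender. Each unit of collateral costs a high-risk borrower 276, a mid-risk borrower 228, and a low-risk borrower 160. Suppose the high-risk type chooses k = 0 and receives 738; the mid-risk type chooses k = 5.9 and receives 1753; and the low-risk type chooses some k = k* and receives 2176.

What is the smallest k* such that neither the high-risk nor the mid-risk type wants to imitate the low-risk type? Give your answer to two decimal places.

High-risk type (on-path payoff 738) won't mimic when 738 ≥ 2176 − 276·k*, i.e. k* ≥ 5.21.
Mid-risk type (on-path payoff 1753 − 228×5.9 = 407.8) won't mimic when 407.8 ≥ 2176 − 228·k*, i.e. k* ≥ 7.76.
Both must hold, so k* = max(5.21, 7.76) = 7.76. The mid-risk type's constraint binds.

7.76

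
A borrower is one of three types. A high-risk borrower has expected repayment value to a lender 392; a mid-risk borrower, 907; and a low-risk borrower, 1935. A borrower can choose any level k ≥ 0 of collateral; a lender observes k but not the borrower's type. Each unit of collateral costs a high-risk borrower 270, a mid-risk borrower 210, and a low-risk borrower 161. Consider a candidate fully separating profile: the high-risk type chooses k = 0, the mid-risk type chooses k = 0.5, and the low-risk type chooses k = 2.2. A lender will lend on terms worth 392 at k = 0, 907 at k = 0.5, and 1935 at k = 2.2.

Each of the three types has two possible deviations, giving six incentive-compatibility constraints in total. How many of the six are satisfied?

3

Mid-risk (own payoff 907 − 210×0.5 = 802): to k=0 gives 392 → no gain ✓; to k=2.2 gives 1935 − 210×2.2 = 1473 → profitable ✗.
Low-risk (own payoff 1935 − 161×2.2 = 1580.8): to k=0 gives 392 → no gain ✓; to k=0.5 gives 907 − 161×0.5 = 826.5 → no gain ✓.
High-risk (own payoff 392): to k=0.5 gives 907 − 270×0.5 = 772 → profitable ✗; to k=2.2 gives 1935 − 270×2.2 = 1341 → profitable ✗.
3 of the 6 constraints hold; not an equilibrium.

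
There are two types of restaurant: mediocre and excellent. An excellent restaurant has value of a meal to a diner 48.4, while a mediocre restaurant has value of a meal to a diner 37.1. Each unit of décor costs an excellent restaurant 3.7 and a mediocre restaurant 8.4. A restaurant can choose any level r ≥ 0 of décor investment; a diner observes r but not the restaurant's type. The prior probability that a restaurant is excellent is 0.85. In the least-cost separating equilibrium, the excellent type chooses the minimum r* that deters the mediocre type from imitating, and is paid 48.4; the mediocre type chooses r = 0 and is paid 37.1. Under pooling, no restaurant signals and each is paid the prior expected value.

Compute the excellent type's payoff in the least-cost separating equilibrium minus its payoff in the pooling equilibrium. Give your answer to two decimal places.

-3.28

Least-cost separating signal: r* solves 37.1 = 48.4 − 8.4·r*, so r* = (48.4 − 37.1)/8.4 ≈ 1.3452.
Excellent type's separating payoff: 48.4 − 3.7 × r* = 48.4 − 3.7 × (48.4 − 37.1)/8.4 = 48.4 − 41.81/8.4 ≈ 43.4226.
Pooling payoff: 0.85 × 48.4 + 0.15 × 37.1 = 46.705.
Difference: 43.4226 − 46.705 = -3.2824, i.e. -3.28 to two decimal places.
The excellent type would prefer the pooling outcome.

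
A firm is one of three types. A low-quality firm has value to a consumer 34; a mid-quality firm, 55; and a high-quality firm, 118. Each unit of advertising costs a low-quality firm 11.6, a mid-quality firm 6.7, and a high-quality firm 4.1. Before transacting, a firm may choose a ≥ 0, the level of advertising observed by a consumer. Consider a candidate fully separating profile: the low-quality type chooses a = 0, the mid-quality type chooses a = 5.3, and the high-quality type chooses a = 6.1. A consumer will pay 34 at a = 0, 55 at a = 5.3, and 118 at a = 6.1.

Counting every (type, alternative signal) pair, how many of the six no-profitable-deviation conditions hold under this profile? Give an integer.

3

Low-quality (own payoff 34): to a=5.3 gives 55 − 11.6×5.3 = -6.48 → no gain ✓; to a=6.1 gives 118 − 11.6×6.1 = 47.24 → profitable ✗.
Mid-quality (own payoff 55 − 6.7×5.3 = 19.49): to a=0 gives 34 → profitable ✗; to a=6.1 gives 118 − 6.7×6.1 = 77.13 → profitable ✗.
High-quality (own payoff 118 − 4.1×6.1 = 92.99): to a=0 gives 34 → no gain ✓; to a=5.3 gives 55 − 4.1×5.3 = 33.27 → no gain ✓.
3 of the 6 constraints hold; not an equilibrium.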